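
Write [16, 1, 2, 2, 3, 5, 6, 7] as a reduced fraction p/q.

Fold from the inside: start with 7/1.
  6 + 1/7 = 43/7
  5 + 7/43 = 222/43
  3 + 43/222 = 709/222
  2 + 222/709 = 1640/709
  2 + 709/1640 = 3989/1640
  1 + 1640/3989 = 5629/3989
  16 + 3989/5629 = 94053/5629

94053/5629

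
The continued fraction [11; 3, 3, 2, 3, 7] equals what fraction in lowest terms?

6511/576

Fold from the inside: start with 7/1.
  3 + 1/7 = 22/7
  2 + 7/22 = 51/22
  3 + 22/51 = 175/51
  3 + 51/175 = 576/175
  11 + 175/576 = 6511/576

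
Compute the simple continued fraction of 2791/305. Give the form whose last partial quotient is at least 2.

[9; 6, 1, 1, 1, 2, 2, 2]

2791 = 9·305 + 46
305 = 6·46 + 29
46 = 1·29 + 17
29 = 1·17 + 12
17 = 1·12 + 5
12 = 2·5 + 2
5 = 2·2 + 1
2 = 2·1 + 0  (stop)
So 2791/305 = [9; 6, 1, 1, 1, 2, 2, 2].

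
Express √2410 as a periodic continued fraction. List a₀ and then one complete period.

a₀ = ⌊√2410⌋ = 49.

[49; 10, 1, 8, 1, 10, 98]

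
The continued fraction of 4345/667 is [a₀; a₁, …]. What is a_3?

17

4345 = 6·667 + 343   →  a_0 = 6
667 = 1·343 + 324   →  a_1 = 1
343 = 1·324 + 19   →  a_2 = 1
324 = 17·19 + 1   →  a_3 = 17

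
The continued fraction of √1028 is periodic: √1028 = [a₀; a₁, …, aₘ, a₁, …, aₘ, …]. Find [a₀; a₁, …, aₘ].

[32; 16, 64]

a₀ = ⌊√1028⌋ = 32.
With m₀=0, d₀=1 and mₖ₊₁ = dₖaₖ − mₖ, dₖ₊₁ = (n − mₖ₊₁²)/dₖ, aₖ₊₁ = ⌊(a₀+mₖ₊₁)/dₖ₊₁⌋:
  k=1: m=32, d=4, a=16
  k=2: m=32, d=1, a=64
d=1 and a=2a₀=64 at k=2, so the next step gives (m, d) = (32, 4) again — its k=1 value — and the period has length 2.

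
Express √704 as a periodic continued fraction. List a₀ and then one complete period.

[26; 1, 1, 7, 13, 7, 1, 1, 52]

a₀ = ⌊√704⌋ = 26.
With m₀=0, d₀=1 and mₖ₊₁ = dₖaₖ − mₖ, dₖ₊₁ = (n − mₖ₊₁²)/dₖ, aₖ₊₁ = ⌊(a₀+mₖ₊₁)/dₖ₊₁⌋:
  k=1: m=26, d=28, a=1
  k=2: m=2, d=25, a=1
  k=3: m=23, d=7, a=7
  k=4: m=26, d=4, a=13
  k=5: m=26, d=7, a=7
  k=6: m=23, d=25, a=1
  k=7: m=2, d=28, a=1
  k=8: m=26, d=1, a=52
d=1 and a=2a₀=52 at k=8, so the next step gives (m, d) = (26, 28) again — its k=1 value — and the period has length 8.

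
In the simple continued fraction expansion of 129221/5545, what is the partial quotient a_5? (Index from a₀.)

12

129221 = 23·5545 + 1686   →  a_0 = 23
5545 = 3·1686 + 487   →  a_1 = 3
1686 = 3·487 + 225   →  a_2 = 3
487 = 2·225 + 37   →  a_3 = 2
225 = 6·37 + 3   →  a_4 = 6
37 = 12·3 + 1   →  a_5 = 12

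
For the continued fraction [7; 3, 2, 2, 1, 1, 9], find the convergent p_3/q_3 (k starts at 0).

124/17

Using pₖ = aₖpₖ₋₁ + pₖ₋₂, qₖ = aₖqₖ₋₁ + qₖ₋₂ (with p₋₁=1, p₋₂=0, q₋₁=0, q₋₂=1):
  k=0: a=7, p=7, q=1
  k=1: a=3, p=22, q=3
  k=2: a=2, p=51, q=7
  k=3: a=2, p=124, q=17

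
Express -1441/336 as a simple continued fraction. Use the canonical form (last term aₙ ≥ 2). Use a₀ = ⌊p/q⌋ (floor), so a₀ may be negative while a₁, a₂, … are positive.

-1441 = -5·336 + 239
336 = 1·239 + 97
239 = 2·97 + 45
97 = 2·45 + 7
45 = 6·7 + 3
7 = 2·3 + 1
3 = 3·1 + 0  (stop)
So -1441/336 = [-5; 1, 2, 2, 6, 2, 3].

[-5; 1, 2, 2, 6, 2, 3]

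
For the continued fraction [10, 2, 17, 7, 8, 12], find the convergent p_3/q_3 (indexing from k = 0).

2590/247

Using pₖ = aₖpₖ₋₁ + pₖ₋₂, qₖ = aₖqₖ₋₁ + qₖ₋₂ (with p₋₁=1, p₋₂=0, q₋₁=0, q₋₂=1):
  k=0: a=10, p=10, q=1
  k=1: a=2, p=21, q=2
  k=2: a=17, p=367, q=35
  k=3: a=7, p=2590, q=247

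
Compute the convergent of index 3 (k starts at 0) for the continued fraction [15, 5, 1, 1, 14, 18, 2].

167/11

Using pₖ = aₖpₖ₋₁ + pₖ₋₂, qₖ = aₖqₖ₋₁ + qₖ₋₂ (with p₋₁=1, p₋₂=0, q₋₁=0, q₋₂=1):
  k=0: a=15, p=15, q=1
  k=1: a=5, p=76, q=5
  k=2: a=1, p=91, q=6
  k=3: a=1, p=167, q=11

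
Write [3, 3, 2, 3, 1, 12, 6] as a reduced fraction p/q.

7920/2407

Using pₖ = aₖpₖ₋₁ + pₖ₋₂ and qₖ = aₖqₖ₋₁ + qₖ₋₂:
  k=0: a=3, p=3, q=1
  k=1: a=3, p=10, q=3
  k=2: a=2, p=23, q=7
  k=3: a=3, p=79, q=24
  k=4: a=1, p=102, q=31
  k=5: a=12, p=1303, q=396
  k=6: a=6, p=7920, q=2407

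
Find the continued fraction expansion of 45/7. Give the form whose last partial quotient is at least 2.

[6; 2, 3]

45 = 6*7 + 3
7 = 2*3 + 1
3 = 3*1 + 0  (stop)
So 45/7 = [6; 2, 3].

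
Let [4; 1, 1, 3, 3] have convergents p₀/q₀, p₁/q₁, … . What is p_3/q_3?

Using pₖ = aₖpₖ₋₁ + pₖ₋₂, qₖ = aₖqₖ₋₁ + qₖ₋₂ (with p₋₁=1, p₋₂=0, q₋₁=0, q₋₂=1):
  k=0: a=4, p=4, q=1
  k=1: a=1, p=5, q=1
  k=2: a=1, p=9, q=2
  k=3: a=3, p=32, q=7

32/7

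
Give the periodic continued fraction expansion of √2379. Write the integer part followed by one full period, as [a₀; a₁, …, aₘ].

[48; 1, 3, 2, 3, 1, 96]

a₀ = ⌊√2379⌋ = 48.
With m₀=0, d₀=1 and mₖ₊₁ = dₖaₖ − mₖ, dₖ₊₁ = (n − mₖ₊₁²)/dₖ, aₖ₊₁ = ⌊(a₀+mₖ₊₁)/dₖ₊₁⌋:
  k=1: m=48, d=75, a=1
  k=2: m=27, d=22, a=3
  k=3: m=39, d=39, a=2
  k=4: m=39, d=22, a=3
  k=5: m=27, d=75, a=1
  k=6: m=48, d=1, a=96
d=1 and a=2a₀=96 at k=6, so the next step gives (m, d) = (48, 75) again — its k=1 value — and the period has length 6.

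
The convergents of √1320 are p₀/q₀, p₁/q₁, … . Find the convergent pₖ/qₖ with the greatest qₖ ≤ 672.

√1320 = [36; 3, 72, …] (period length 2).
Convergents:
  p_0/q_0 = 36/1
  p_1/q_1 = 109/3
  p_2/q_2 = 7884/217
  p_3/q_3 = 23761/654
  p_4/q_4 = 1718676/47305
q_3 = 654 ≤ 672 < 47305 = q_4, so the answer is 23761/654.

23761/654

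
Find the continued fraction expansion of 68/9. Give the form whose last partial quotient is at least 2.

68 = 7·9 + 5
9 = 1·5 + 4
5 = 1·4 + 1
4 = 4·1 + 0  (stop)
So 68/9 = [7; 1, 1, 4].

[7; 1, 1, 4]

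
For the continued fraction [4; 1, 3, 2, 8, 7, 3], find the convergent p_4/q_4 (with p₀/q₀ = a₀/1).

363/76

Using pₖ = aₖpₖ₋₁ + pₖ₋₂, qₖ = aₖqₖ₋₁ + qₖ₋₂ (with p₋₁=1, p₋₂=0, q₋₁=0, q₋₂=1):
  k=0: a=4, p=4, q=1
  k=1: a=1, p=5, q=1
  k=2: a=3, p=19, q=4
  k=3: a=2, p=43, q=9
  k=4: a=8, p=363, q=76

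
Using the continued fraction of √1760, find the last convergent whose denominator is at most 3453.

73962/1763

√1760 = [41; 1, 19, 1, 82, …] (period length 4).
Convergents:
  p_0/q_0 = 41/1
  p_1/q_1 = 42/1
  p_2/q_2 = 839/20
  p_3/q_3 = 881/21
  p_4/q_4 = 73081/1742
  p_5/q_5 = 73962/1763
  p_6/q_6 = 1478359/35239
q_5 = 1763 ≤ 3453 < 35239 = q_6, so the answer is 73962/1763.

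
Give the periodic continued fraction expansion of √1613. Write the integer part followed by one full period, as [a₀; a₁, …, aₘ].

[40; 6, 6, 80]

a₀ = ⌊√1613⌋ = 40.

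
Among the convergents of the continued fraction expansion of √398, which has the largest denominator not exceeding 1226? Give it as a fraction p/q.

√398 = [19; 1, 18, 1, 38, …] (period length 4).
Convergents:
  p_0/q_0 = 19/1
  p_1/q_1 = 20/1
  p_2/q_2 = 379/19
  p_3/q_3 = 399/20
  p_4/q_4 = 15541/779
  p_5/q_5 = 15940/799
  p_6/q_6 = 302461/15161
q_5 = 799 ≤ 1226 < 15161 = q_6, so the answer is 15940/799.

15940/799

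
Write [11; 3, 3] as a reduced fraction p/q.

113/10

Fold from the inside: start with 3/1.
  3 + 1/3 = 10/3
  11 + 3/10 = 113/10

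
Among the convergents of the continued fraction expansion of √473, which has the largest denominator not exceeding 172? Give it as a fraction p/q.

3719/171

√473 = [21; 1, 2, 1, 42, …] (period length 4).
Convergents:
  p_0/q_0 = 21/1
  p_1/q_1 = 22/1
  p_2/q_2 = 65/3
  p_3/q_3 = 87/4
  p_4/q_4 = 3719/171
  p_5/q_5 = 3806/175
q_4 = 171 ≤ 172 < 175 = q_5, so the answer is 3719/171.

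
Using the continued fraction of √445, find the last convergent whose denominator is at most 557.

4662/221

√445 = [21; 10, 1, 1, 10, 42, …] (period length 5).
Convergents:
  p_0/q_0 = 21/1
  p_1/q_1 = 211/10
  p_2/q_2 = 232/11
  p_3/q_3 = 443/21
  p_4/q_4 = 4662/221
  p_5/q_5 = 196247/9303
q_4 = 221 ≤ 557 < 9303 = q_5, so the answer is 4662/221.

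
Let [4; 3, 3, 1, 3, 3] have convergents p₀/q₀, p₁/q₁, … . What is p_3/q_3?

Using pₖ = aₖpₖ₋₁ + pₖ₋₂, qₖ = aₖqₖ₋₁ + qₖ₋₂ (with p₋₁=1, p₋₂=0, q₋₁=0, q₋₂=1):
  k=0: a=4, p=4, q=1
  k=1: a=3, p=13, q=3
  k=2: a=3, p=43, q=10
  k=3: a=1, p=56, q=13

56/13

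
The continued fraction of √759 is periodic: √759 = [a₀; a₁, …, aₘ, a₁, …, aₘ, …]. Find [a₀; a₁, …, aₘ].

a₀ = ⌊√759⌋ = 27.
With m₀=0, d₀=1 and mₖ₊₁ = dₖaₖ − mₖ, dₖ₊₁ = (n − mₖ₊₁²)/dₖ, aₖ₊₁ = ⌊(a₀+mₖ₊₁)/dₖ₊₁⌋:
  k=1: m=27, d=30, a=1
  k=2: m=3, d=25, a=1
  k=3: m=22, d=11, a=4
  k=4: m=22, d=25, a=1
  k=5: m=3, d=30, a=1
  k=6: m=27, d=1, a=54
d=1 and a=2a₀=54 at k=6, so the next step gives (m, d) = (27, 30) again — its k=1 value — and the period has length 6.

[27; 1, 1, 4, 1, 1, 54]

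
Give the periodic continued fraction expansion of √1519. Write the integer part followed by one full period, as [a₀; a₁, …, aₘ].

[38; 1, 37, 1, 76]

a₀ = ⌊√1519⌋ = 38.
With m₀=0, d₀=1 and mₖ₊₁ = dₖaₖ − mₖ, dₖ₊₁ = (n − mₖ₊₁²)/dₖ, aₖ₊₁ = ⌊(a₀+mₖ₊₁)/dₖ₊₁⌋:
  k=1: m=38, d=75, a=1
  k=2: m=37, d=2, a=37
  k=3: m=37, d=75, a=1
  k=4: m=38, d=1, a=76
d=1 and a=2a₀=76 at k=4, so the next step gives (m, d) = (38, 75) again — its k=1 value — and the period has length 4.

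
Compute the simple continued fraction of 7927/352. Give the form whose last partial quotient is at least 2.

[22; 1, 1, 12, 14]

7927 = 22×352 + 183
352 = 1×183 + 169
183 = 1×169 + 14
169 = 12×14 + 1
14 = 14×1 + 0  (stop)
So 7927/352 = [22; 1, 1, 12, 14].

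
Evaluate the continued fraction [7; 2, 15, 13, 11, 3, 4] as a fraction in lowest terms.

Using pₖ = aₖpₖ₋₁ + pₖ₋₂ and qₖ = aₖqₖ₋₁ + qₖ₋₂:
  k=0: a=7, p=7, q=1
  k=1: a=2, p=15, q=2
  k=2: a=15, p=232, q=31
  k=3: a=13, p=3031, q=405
  k=4: a=11, p=33573, q=4486
  k=5: a=3, p=103750, q=13863
  k=6: a=4, p=448573, q=59938

448573/59938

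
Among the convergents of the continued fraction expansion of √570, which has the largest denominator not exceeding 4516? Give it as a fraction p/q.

√570 = [23; 1, 6, 1, 46, …] (period length 4).
Convergents:
  p_0/q_0 = 23/1
  p_1/q_1 = 24/1
  p_2/q_2 = 167/7
  p_3/q_3 = 191/8
  p_4/q_4 = 8953/375
  p_5/q_5 = 9144/383
  p_6/q_6 = 63817/2673
  p_7/q_7 = 72961/3056
  p_8/q_8 = 3420023/143249
q_7 = 3056 ≤ 4516 < 143249 = q_8, so the answer is 72961/3056.

72961/3056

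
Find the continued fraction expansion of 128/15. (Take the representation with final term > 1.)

128 = 8*15 + 8
15 = 1*8 + 7
8 = 1*7 + 1
7 = 7*1 + 0  (stop)
So 128/15 = [8; 1, 1, 7].

[8; 1, 1, 7]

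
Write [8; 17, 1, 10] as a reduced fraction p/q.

Using pₖ = aₖpₖ₋₁ + pₖ₋₂ and qₖ = aₖqₖ₋₁ + qₖ₋₂:
  k=0: a=8, p=8, q=1
  k=1: a=17, p=137, q=17
  k=2: a=1, p=145, q=18
  k=3: a=10, p=1587, q=197

1587/197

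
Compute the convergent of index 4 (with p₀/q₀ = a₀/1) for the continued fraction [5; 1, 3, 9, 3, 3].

Using pₖ = aₖpₖ₋₁ + pₖ₋₂, qₖ = aₖqₖ₋₁ + qₖ₋₂ (with p₋₁=1, p₋₂=0, q₋₁=0, q₋₂=1):
  k=0: a=5, p=5, q=1
  k=1: a=1, p=6, q=1
  k=2: a=3, p=23, q=4
  k=3: a=9, p=213, q=37
  k=4: a=3, p=662, q=115

662/115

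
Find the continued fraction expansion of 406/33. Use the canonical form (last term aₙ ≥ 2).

406 = 12×33 + 10
33 = 3×10 + 3
10 = 3×3 + 1
3 = 3×1 + 0  (stop)
So 406/33 = [12; 3, 3, 3].

[12; 3, 3, 3]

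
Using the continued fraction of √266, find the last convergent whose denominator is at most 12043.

67081/4113

√266 = [16; 3, 4, 3, 32, …] (period length 4).
Convergents:
  p_0/q_0 = 16/1
  p_1/q_1 = 49/3
  p_2/q_2 = 212/13
  p_3/q_3 = 685/42
  p_4/q_4 = 22132/1357
  p_5/q_5 = 67081/4113
  p_6/q_6 = 290456/17809
q_5 = 4113 ≤ 12043 < 17809 = q_6, so the answer is 67081/4113.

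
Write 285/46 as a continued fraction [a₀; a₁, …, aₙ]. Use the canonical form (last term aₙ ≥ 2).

[6; 5, 9]

285 = 6·46 + 9
46 = 5·9 + 1
9 = 9·1 + 0  (stop)
So 285/46 = [6; 5, 9].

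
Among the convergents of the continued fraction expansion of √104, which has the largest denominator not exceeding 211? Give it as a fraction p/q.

√104 = [10; 5, 20, …] (period length 2).
Convergents:
  p_0/q_0 = 10/1
  p_1/q_1 = 51/5
  p_2/q_2 = 1030/101
  p_3/q_3 = 5201/510
q_2 = 101 ≤ 211 < 510 = q_3, so the answer is 1030/101.

1030/101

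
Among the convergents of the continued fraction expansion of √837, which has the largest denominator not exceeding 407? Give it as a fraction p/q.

11312/391

√837 = [28; 1, 13, 2, 13, 1, 56, …] (period length 6).
Convergents:
  p_0/q_0 = 28/1
  p_1/q_1 = 29/1
  p_2/q_2 = 405/14
  p_3/q_3 = 839/29
  p_4/q_4 = 11312/391
  p_5/q_5 = 12151/420
q_4 = 391 ≤ 407 < 420 = q_5, so the answer is 11312/391.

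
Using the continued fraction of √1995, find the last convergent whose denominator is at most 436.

12015/269

√1995 = [44; 1, 1, 1, 88, …] (period length 4).
Convergents:
  p_0/q_0 = 44/1
  p_1/q_1 = 45/1
  p_2/q_2 = 89/2
  p_3/q_3 = 134/3
  p_4/q_4 = 11881/266
  p_5/q_5 = 12015/269
  p_6/q_6 = 23896/535
q_5 = 269 ≤ 436 < 535 = q_6, so the answer is 12015/269.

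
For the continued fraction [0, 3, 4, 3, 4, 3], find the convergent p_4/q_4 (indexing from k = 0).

Using pₖ = aₖpₖ₋₁ + pₖ₋₂, qₖ = aₖqₖ₋₁ + qₖ₋₂ (with p₋₁=1, p₋₂=0, q₋₁=0, q₋₂=1):
  k=0: a=0, p=0, q=1
  k=1: a=3, p=1, q=3
  k=2: a=4, p=4, q=13
  k=3: a=3, p=13, q=42
  k=4: a=4, p=56, q=181

56/181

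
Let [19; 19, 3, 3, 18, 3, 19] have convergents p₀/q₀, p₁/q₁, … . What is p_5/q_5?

205550/10789

Using pₖ = aₖpₖ₋₁ + pₖ₋₂, qₖ = aₖqₖ₋₁ + qₖ₋₂ (with p₋₁=1, p₋₂=0, q₋₁=0, q₋₂=1):
  k=0: a=19, p=19, q=1
  k=1: a=19, p=362, q=19
  k=2: a=3, p=1105, q=58
  k=3: a=3, p=3677, q=193
  k=4: a=18, p=67291, q=3532
  k=5: a=3, p=205550, q=10789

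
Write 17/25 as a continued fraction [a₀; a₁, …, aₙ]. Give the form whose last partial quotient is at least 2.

[0; 1, 2, 8]

17 = 0×25 + 17
25 = 1×17 + 8
17 = 2×8 + 1
8 = 8×1 + 0  (stop)
So 17/25 = [0; 1, 2, 8].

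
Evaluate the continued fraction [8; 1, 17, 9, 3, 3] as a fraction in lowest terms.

15063/1684

Fold from the inside: start with 3/1.
  3 + 1/3 = 10/3
  9 + 3/10 = 93/10
  17 + 10/93 = 1591/93
  1 + 93/1591 = 1684/1591
  8 + 1591/1684 = 15063/1684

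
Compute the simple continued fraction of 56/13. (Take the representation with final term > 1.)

56 = 4·13 + 4
13 = 3·4 + 1
4 = 4·1 + 0  (stop)
So 56/13 = [4; 3, 4].

[4; 3, 4]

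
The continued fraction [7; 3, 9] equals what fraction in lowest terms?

Fold from the inside: start with 9/1.
  3 + 1/9 = 28/9
  7 + 9/28 = 205/28

205/28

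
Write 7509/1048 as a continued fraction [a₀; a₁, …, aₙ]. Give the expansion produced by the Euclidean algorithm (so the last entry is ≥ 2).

7509 = 7*1048 + 173
1048 = 6*173 + 10
173 = 17*10 + 3
10 = 3*3 + 1
3 = 3*1 + 0  (stop)
So 7509/1048 = [7; 6, 17, 3, 3].

[7; 6, 17, 3, 3]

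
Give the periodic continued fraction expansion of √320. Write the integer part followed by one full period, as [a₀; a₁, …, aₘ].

a₀ = ⌊√320⌋ = 17.
With m₀=0, d₀=1 and mₖ₊₁ = dₖaₖ − mₖ, dₖ₊₁ = (n − mₖ₊₁²)/dₖ, aₖ₊₁ = ⌊(a₀+mₖ₊₁)/dₖ₊₁⌋:
  k=1: m=17, d=31, a=1
  k=2: m=14, d=4, a=7
  k=3: m=14, d=31, a=1
  k=4: m=17, d=1, a=34
d=1 and a=2a₀=34 at k=4, so the next step gives (m, d) = (17, 31) again — its k=1 value — and the period has length 4.

[17; 1, 7, 1, 34]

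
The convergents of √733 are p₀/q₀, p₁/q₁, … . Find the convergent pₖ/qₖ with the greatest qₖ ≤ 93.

731/27

√733 = [27; 13, 1, 1, 13, 54, …] (period length 5).
Convergents:
  p_0/q_0 = 27/1
  p_1/q_1 = 352/13
  p_2/q_2 = 379/14
  p_3/q_3 = 731/27
  p_4/q_4 = 9882/365
q_3 = 27 ≤ 93 < 365 = q_4, so the answer is 731/27.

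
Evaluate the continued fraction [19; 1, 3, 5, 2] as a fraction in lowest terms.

909/46

Using pₖ = aₖpₖ₋₁ + pₖ₋₂ and qₖ = aₖqₖ₋₁ + qₖ₋₂:
  k=0: a=19, p=19, q=1
  k=1: a=1, p=20, q=1
  k=2: a=3, p=79, q=4
  k=3: a=5, p=415, q=21
  k=4: a=2, p=909, q=46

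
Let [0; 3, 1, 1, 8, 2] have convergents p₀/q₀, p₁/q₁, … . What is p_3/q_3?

2/7

Using pₖ = aₖpₖ₋₁ + pₖ₋₂, qₖ = aₖqₖ₋₁ + qₖ₋₂ (with p₋₁=1, p₋₂=0, q₋₁=0, q₋₂=1):
  k=0: a=0, p=0, q=1
  k=1: a=3, p=1, q=3
  k=2: a=1, p=1, q=4
  k=3: a=1, p=2, q=7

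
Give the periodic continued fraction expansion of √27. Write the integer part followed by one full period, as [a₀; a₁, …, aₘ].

a₀ = ⌊√27⌋ = 5.
With m₀=0, d₀=1 and mₖ₊₁ = dₖaₖ − mₖ, dₖ₊₁ = (n − mₖ₊₁²)/dₖ, aₖ₊₁ = ⌊(a₀+mₖ₊₁)/dₖ₊₁⌋:
  k=1: m=5, d=2, a=5
  k=2: m=5, d=1, a=10
d=1 and a=2a₀=10 at k=2, so the next step gives (m, d) = (5, 2) again — its k=1 value — and the period has length 2.

[5; 5, 10]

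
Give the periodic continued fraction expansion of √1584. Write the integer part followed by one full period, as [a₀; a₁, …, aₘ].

[39; 1, 3, 1, 78]

a₀ = ⌊√1584⌋ = 39.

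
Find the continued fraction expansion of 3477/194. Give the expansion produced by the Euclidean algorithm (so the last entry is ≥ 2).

[17; 1, 11, 1, 14]

3477 = 17×194 + 179
194 = 1×179 + 15
179 = 11×15 + 14
15 = 1×14 + 1
14 = 14×1 + 0  (stop)
So 3477/194 = [17; 1, 11, 1, 14].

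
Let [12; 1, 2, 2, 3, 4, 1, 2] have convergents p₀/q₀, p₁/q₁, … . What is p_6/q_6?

1614/127

Using pₖ = aₖpₖ₋₁ + pₖ₋₂, qₖ = aₖqₖ₋₁ + qₖ₋₂ (with p₋₁=1, p₋₂=0, q₋₁=0, q₋₂=1):
  k=0: a=12, p=12, q=1
  k=1: a=1, p=13, q=1
  k=2: a=2, p=38, q=3
  k=3: a=2, p=89, q=7
  k=4: a=3, p=305, q=24
  k=5: a=4, p=1309, q=103
  k=6: a=1, p=1614, q=127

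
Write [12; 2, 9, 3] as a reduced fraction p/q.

Using pₖ = aₖpₖ₋₁ + pₖ₋₂ and qₖ = aₖqₖ₋₁ + qₖ₋₂:
  k=0: a=12, p=12, q=1
  k=1: a=2, p=25, q=2
  k=2: a=9, p=237, q=19
  k=3: a=3, p=736, q=59

736/59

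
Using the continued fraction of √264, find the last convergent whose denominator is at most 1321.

8449/520

√264 = [16; 4, 32, …] (period length 2).
Convergents:
  p_0/q_0 = 16/1
  p_1/q_1 = 65/4
  p_2/q_2 = 2096/129
  p_3/q_3 = 8449/520
  p_4/q_4 = 272464/16769
q_3 = 520 ≤ 1321 < 16769 = q_4, so the answer is 8449/520.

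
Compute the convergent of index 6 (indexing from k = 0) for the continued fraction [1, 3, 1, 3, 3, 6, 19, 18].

Using pₖ = aₖpₖ₋₁ + pₖ₋₂, qₖ = aₖqₖ₋₁ + qₖ₋₂ (with p₋₁=1, p₋₂=0, q₋₁=0, q₋₂=1):
  k=0: a=1, p=1, q=1
  k=1: a=3, p=4, q=3
  k=2: a=1, p=5, q=4
  k=3: a=3, p=19, q=15
  k=4: a=3, p=62, q=49
  k=5: a=6, p=391, q=309
  k=6: a=19, p=7491, q=5920

7491/5920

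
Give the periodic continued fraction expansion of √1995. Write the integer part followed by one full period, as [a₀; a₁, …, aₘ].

[44; 1, 1, 1, 88]

a₀ = ⌊√1995⌋ = 44.
With m₀=0, d₀=1 and mₖ₊₁ = dₖaₖ − mₖ, dₖ₊₁ = (n − mₖ₊₁²)/dₖ, aₖ₊₁ = ⌊(a₀+mₖ₊₁)/dₖ₊₁⌋:
  k=1: m=44, d=59, a=1
  k=2: m=15, d=30, a=1
  k=3: m=15, d=59, a=1
  k=4: m=44, d=1, a=88
d=1 and a=2a₀=88 at k=4, so the next step gives (m, d) = (44, 59) again — its k=1 value — and the period has length 4.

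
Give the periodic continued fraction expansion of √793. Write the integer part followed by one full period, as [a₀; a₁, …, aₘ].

[28; 6, 4, 6, 56]

a₀ = ⌊√793⌋ = 28.
With m₀=0, d₀=1 and mₖ₊₁ = dₖaₖ − mₖ, dₖ₊₁ = (n − mₖ₊₁²)/dₖ, aₖ₊₁ = ⌊(a₀+mₖ₊₁)/dₖ₊₁⌋:
  k=1: m=28, d=9, a=6
  k=2: m=26, d=13, a=4
  k=3: m=26, d=9, a=6
  k=4: m=28, d=1, a=56
d=1 and a=2a₀=56 at k=4, so the next step gives (m, d) = (28, 9) again — its k=1 value — and the period has length 4.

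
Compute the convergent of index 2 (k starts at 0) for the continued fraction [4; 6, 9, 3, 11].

229/55

Using pₖ = aₖpₖ₋₁ + pₖ₋₂, qₖ = aₖqₖ₋₁ + qₖ₋₂ (with p₋₁=1, p₋₂=0, q₋₁=0, q₋₂=1):
  k=0: a=4, p=4, q=1
  k=1: a=6, p=25, q=6
  k=2: a=9, p=229, q=55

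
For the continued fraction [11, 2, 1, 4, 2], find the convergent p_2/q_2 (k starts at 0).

Using pₖ = aₖpₖ₋₁ + pₖ₋₂, qₖ = aₖqₖ₋₁ + qₖ₋₂ (with p₋₁=1, p₋₂=0, q₋₁=0, q₋₂=1):
  k=0: a=11, p=11, q=1
  k=1: a=2, p=23, q=2
  k=2: a=1, p=34, q=3

34/3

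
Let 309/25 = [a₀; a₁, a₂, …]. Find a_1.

2

309 = 12·25 + 9   →  a_0 = 12
25 = 2·9 + 7   →  a_1 = 2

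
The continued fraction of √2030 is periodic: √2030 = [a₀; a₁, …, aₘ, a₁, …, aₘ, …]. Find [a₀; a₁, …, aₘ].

a₀ = ⌊√2030⌋ = 45.
With m₀=0, d₀=1 and mₖ₊₁ = dₖaₖ − mₖ, dₖ₊₁ = (n − mₖ₊₁²)/dₖ, aₖ₊₁ = ⌊(a₀+mₖ₊₁)/dₖ₊₁⌋:
  k=1: m=45, d=5, a=18
  k=2: m=45, d=1, a=90
d=1 and a=2a₀=90 at k=2, so the next step gives (m, d) = (45, 5) again — its k=1 value — and the period has length 2.

[45; 18, 90]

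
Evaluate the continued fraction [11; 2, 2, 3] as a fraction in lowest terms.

194/17

Using pₖ = aₖpₖ₋₁ + pₖ₋₂ and qₖ = aₖqₖ₋₁ + qₖ₋₂:
  k=0: a=11, p=11, q=1
  k=1: a=2, p=23, q=2
  k=2: a=2, p=57, q=5
  k=3: a=3, p=194, q=17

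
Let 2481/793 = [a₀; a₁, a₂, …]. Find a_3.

3

2481 = 3·793 + 102   →  a_0 = 3
793 = 7·102 + 79   →  a_1 = 7
102 = 1·79 + 23   →  a_2 = 1
79 = 3·23 + 10   →  a_3 = 3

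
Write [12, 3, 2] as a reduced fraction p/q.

86/7

Using pₖ = aₖpₖ₋₁ + pₖ₋₂ and qₖ = aₖqₖ₋₁ + qₖ₋₂:
  k=0: a=12, p=12, q=1
  k=1: a=3, p=37, q=3
  k=2: a=2, p=86, q=7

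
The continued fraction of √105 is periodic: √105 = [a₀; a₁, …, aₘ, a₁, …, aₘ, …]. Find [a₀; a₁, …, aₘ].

[10; 4, 20]

a₀ = ⌊√105⌋ = 10.
With m₀=0, d₀=1 and mₖ₊₁ = dₖaₖ − mₖ, dₖ₊₁ = (n − mₖ₊₁²)/dₖ, aₖ₊₁ = ⌊(a₀+mₖ₊₁)/dₖ₊₁⌋:
  k=1: m=10, d=5, a=4
  k=2: m=10, d=1, a=20
d=1 and a=2a₀=20 at k=2, so the next step gives (m, d) = (10, 5) again — its k=1 value — and the period has length 2.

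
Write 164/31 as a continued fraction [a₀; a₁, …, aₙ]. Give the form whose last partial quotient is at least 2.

164 = 5×31 + 9
31 = 3×9 + 4
9 = 2×4 + 1
4 = 4×1 + 0  (stop)
So 164/31 = [5; 3, 2, 4].

[5; 3, 2, 4]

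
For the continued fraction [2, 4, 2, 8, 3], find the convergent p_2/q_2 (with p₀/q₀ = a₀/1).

Using pₖ = aₖpₖ₋₁ + pₖ₋₂, qₖ = aₖqₖ₋₁ + qₖ₋₂ (with p₋₁=1, p₋₂=0, q₋₁=0, q₋₂=1):
  k=0: a=2, p=2, q=1
  k=1: a=4, p=9, q=4
  k=2: a=2, p=20, q=9

20/9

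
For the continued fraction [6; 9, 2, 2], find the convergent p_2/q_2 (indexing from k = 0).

116/19

Using pₖ = aₖpₖ₋₁ + pₖ₋₂, qₖ = aₖqₖ₋₁ + qₖ₋₂ (with p₋₁=1, p₋₂=0, q₋₁=0, q₋₂=1):
  k=0: a=6, p=6, q=1
  k=1: a=9, p=55, q=9
  k=2: a=2, p=116, q=19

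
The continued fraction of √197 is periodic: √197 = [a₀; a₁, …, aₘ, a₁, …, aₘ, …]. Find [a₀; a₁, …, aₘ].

a₀ = ⌊√197⌋ = 14.

[14; 28]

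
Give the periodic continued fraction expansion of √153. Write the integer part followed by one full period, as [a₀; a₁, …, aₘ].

a₀ = ⌊√153⌋ = 12.
With m₀=0, d₀=1 and mₖ₊₁ = dₖaₖ − mₖ, dₖ₊₁ = (n − mₖ₊₁²)/dₖ, aₖ₊₁ = ⌊(a₀+mₖ₊₁)/dₖ₊₁⌋:
  k=1: m=12, d=9, a=2
  k=2: m=6, d=13, a=1
  k=3: m=7, d=8, a=2
  k=4: m=9, d=9, a=2
  k=5: m=9, d=8, a=2
  k=6: m=7, d=13, a=1
  k=7: m=6, d=9, a=2
  k=8: m=12, d=1, a=24
d=1 and a=2a₀=24 at k=8, so the next step gives (m, d) = (12, 9) again — its k=1 value — and the period has length 8.

[12; 2, 1, 2, 2, 2, 1, 2, 24]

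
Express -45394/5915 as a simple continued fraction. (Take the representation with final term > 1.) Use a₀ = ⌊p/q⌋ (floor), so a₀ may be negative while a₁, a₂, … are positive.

-45394 = -8*5915 + 1926
5915 = 3*1926 + 137
1926 = 14*137 + 8
137 = 17*8 + 1
8 = 8*1 + 0  (stop)
So -45394/5915 = [-8; 3, 14, 17, 8].

[-8; 3, 14, 17, 8]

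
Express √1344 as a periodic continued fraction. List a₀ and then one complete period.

a₀ = ⌊√1344⌋ = 36.
With m₀=0, d₀=1 and mₖ₊₁ = dₖaₖ − mₖ, dₖ₊₁ = (n − mₖ₊₁²)/dₖ, aₖ₊₁ = ⌊(a₀+mₖ₊₁)/dₖ₊₁⌋:
  k=1: m=36, d=48, a=1
  k=2: m=12, d=25, a=1
  k=3: m=13, d=47, a=1
  k=4: m=34, d=4, a=17
  k=5: m=34, d=47, a=1
  k=6: m=13, d=25, a=1
  k=7: m=12, d=48, a=1
  k=8: m=36, d=1, a=72
d=1 and a=2a₀=72 at k=8, so the next step gives (m, d) = (36, 48) again — its k=1 value — and the period has length 8.

[36; 1, 1, 1, 17, 1, 1, 1, 72]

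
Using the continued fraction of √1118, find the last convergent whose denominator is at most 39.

535/16

√1118 = [33; 2, 3, 2, 3, 2, 66, …] (period length 6).
Convergents:
  p_0/q_0 = 33/1
  p_1/q_1 = 67/2
  p_2/q_2 = 234/7
  p_3/q_3 = 535/16
  p_4/q_4 = 1839/55
q_3 = 16 ≤ 39 < 55 = q_4, so the answer is 535/16.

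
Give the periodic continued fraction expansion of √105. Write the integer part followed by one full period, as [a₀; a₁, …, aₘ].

a₀ = ⌊√105⌋ = 10.
With m₀=0, d₀=1 and mₖ₊₁ = dₖaₖ − mₖ, dₖ₊₁ = (n − mₖ₊₁²)/dₖ, aₖ₊₁ = ⌊(a₀+mₖ₊₁)/dₖ₊₁⌋:
  k=1: m=10, d=5, a=4
  k=2: m=10, d=1, a=20
d=1 and a=2a₀=20 at k=2, so the next step gives (m, d) = (10, 5) again — its k=1 value — and the period has length 2.

[10; 4, 20]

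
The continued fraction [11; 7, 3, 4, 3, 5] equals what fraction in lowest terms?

Using pₖ = aₖpₖ₋₁ + pₖ₋₂ and qₖ = aₖqₖ₋₁ + qₖ₋₂:
  k=0: a=11, p=11, q=1
  k=1: a=7, p=78, q=7
  k=2: a=3, p=245, q=22
  k=3: a=4, p=1058, q=95
  k=4: a=3, p=3419, q=307
  k=5: a=5, p=18153, q=1630

18153/1630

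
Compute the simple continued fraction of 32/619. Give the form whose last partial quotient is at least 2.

32 = 0·619 + 32
619 = 19·32 + 11
32 = 2·11 + 10
11 = 1·10 + 1
10 = 10·1 + 0  (stop)
So 32/619 = [0; 19, 2, 1, 10].

[0; 19, 2, 1, 10]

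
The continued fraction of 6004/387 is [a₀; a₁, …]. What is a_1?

6004 = 15·387 + 199   →  a_0 = 15
387 = 1·199 + 188   →  a_1 = 1

1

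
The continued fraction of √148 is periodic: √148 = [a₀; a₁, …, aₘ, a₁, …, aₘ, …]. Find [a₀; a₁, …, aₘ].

a₀ = ⌊√148⌋ = 12.
With m₀=0, d₀=1 and mₖ₊₁ = dₖaₖ − mₖ, dₖ₊₁ = (n − mₖ₊₁²)/dₖ, aₖ₊₁ = ⌊(a₀+mₖ₊₁)/dₖ₊₁⌋:
  k=1: m=12, d=4, a=6
  k=2: m=12, d=1, a=24
d=1 and a=2a₀=24 at k=2, so the next step gives (m, d) = (12, 4) again — its k=1 value — and the period has length 2.

[12; 6, 24]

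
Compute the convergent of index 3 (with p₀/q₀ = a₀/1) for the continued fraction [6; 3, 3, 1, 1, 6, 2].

82/13

Using pₖ = aₖpₖ₋₁ + pₖ₋₂, qₖ = aₖqₖ₋₁ + qₖ₋₂ (with p₋₁=1, p₋₂=0, q₋₁=0, q₋₂=1):
  k=0: a=6, p=6, q=1
  k=1: a=3, p=19, q=3
  k=2: a=3, p=63, q=10
  k=3: a=1, p=82, q=13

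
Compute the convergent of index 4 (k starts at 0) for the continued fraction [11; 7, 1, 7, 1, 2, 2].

790/71

Using pₖ = aₖpₖ₋₁ + pₖ₋₂, qₖ = aₖqₖ₋₁ + qₖ₋₂ (with p₋₁=1, p₋₂=0, q₋₁=0, q₋₂=1):
  k=0: a=11, p=11, q=1
  k=1: a=7, p=78, q=7
  k=2: a=1, p=89, q=8
  k=3: a=7, p=701, q=63
  k=4: a=1, p=790, q=71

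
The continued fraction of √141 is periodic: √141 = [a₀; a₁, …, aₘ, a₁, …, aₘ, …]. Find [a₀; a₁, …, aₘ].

[11; 1, 6, 1, 22]

a₀ = ⌊√141⌋ = 11.
With m₀=0, d₀=1 and mₖ₊₁ = dₖaₖ − mₖ, dₖ₊₁ = (n − mₖ₊₁²)/dₖ, aₖ₊₁ = ⌊(a₀+mₖ₊₁)/dₖ₊₁⌋:
  k=1: m=11, d=20, a=1
  k=2: m=9, d=3, a=6
  k=3: m=9, d=20, a=1
  k=4: m=11, d=1, a=22
d=1 and a=2a₀=22 at k=4, so the next step gives (m, d) = (11, 20) again — its k=1 value — and the period has length 4.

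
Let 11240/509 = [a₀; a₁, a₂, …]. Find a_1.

11240 = 22·509 + 42   →  a_0 = 22
509 = 12·42 + 5   →  a_1 = 12

12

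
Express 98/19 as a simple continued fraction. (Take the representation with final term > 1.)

[5; 6, 3]

98 = 5×19 + 3
19 = 6×3 + 1
3 = 3×1 + 0  (stop)
So 98/19 = [5; 6, 3].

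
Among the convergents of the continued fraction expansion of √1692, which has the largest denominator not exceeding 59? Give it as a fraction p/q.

617/15

√1692 = [41; 7, 2, 7, 82, …] (period length 4).
Convergents:
  p_0/q_0 = 41/1
  p_1/q_1 = 288/7
  p_2/q_2 = 617/15
  p_3/q_3 = 4607/112
q_2 = 15 ≤ 59 < 112 = q_3, so the answer is 617/15.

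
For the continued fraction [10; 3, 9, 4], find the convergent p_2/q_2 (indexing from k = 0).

289/28

Using pₖ = aₖpₖ₋₁ + pₖ₋₂, qₖ = aₖqₖ₋₁ + qₖ₋₂ (with p₋₁=1, p₋₂=0, q₋₁=0, q₋₂=1):
  k=0: a=10, p=10, q=1
  k=1: a=3, p=31, q=3
  k=2: a=9, p=289, q=28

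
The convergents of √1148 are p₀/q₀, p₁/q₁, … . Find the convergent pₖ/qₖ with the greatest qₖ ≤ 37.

576/17

√1148 = [33; 1, 7, 2, 16, 2, 7, 1, 66, …] (period length 8).
Convergents:
  p_0/q_0 = 33/1
  p_1/q_1 = 34/1
  p_2/q_2 = 271/8
  p_3/q_3 = 576/17
  p_4/q_4 = 9487/280
q_3 = 17 ≤ 37 < 280 = q_4, so the answer is 576/17.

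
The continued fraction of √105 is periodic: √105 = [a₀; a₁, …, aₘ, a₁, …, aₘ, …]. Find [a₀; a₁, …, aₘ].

[10; 4, 20]

a₀ = ⌊√105⌋ = 10.
With m₀=0, d₀=1 and mₖ₊₁ = dₖaₖ − mₖ, dₖ₊₁ = (n − mₖ₊₁²)/dₖ, aₖ₊₁ = ⌊(a₀+mₖ₊₁)/dₖ₊₁⌋:
  k=1: m=10, d=5, a=4
  k=2: m=10, d=1, a=20
d=1 and a=2a₀=20 at k=2, so the next step gives (m, d) = (10, 5) again — its k=1 value — and the period has length 2.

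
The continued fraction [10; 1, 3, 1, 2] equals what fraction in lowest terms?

Using pₖ = aₖpₖ₋₁ + pₖ₋₂ and qₖ = aₖqₖ₋₁ + qₖ₋₂:
  k=0: a=10, p=10, q=1
  k=1: a=1, p=11, q=1
  k=2: a=3, p=43, q=4
  k=3: a=1, p=54, q=5
  k=4: a=2, p=151, q=14

151/14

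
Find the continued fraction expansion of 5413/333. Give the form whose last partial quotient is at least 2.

[16; 3, 1, 11, 7]

5413 = 16·333 + 85
333 = 3·85 + 78
85 = 1·78 + 7
78 = 11·7 + 1
7 = 7·1 + 0  (stop)
So 5413/333 = [16; 3, 1, 11, 7].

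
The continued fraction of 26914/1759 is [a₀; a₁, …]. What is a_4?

26914 = 15·1759 + 529   →  a_0 = 15
1759 = 3·529 + 172   →  a_1 = 3
529 = 3·172 + 13   →  a_2 = 3
172 = 13·13 + 3   →  a_3 = 13
13 = 4·3 + 1   →  a_4 = 4

4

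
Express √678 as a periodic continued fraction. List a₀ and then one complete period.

a₀ = ⌊√678⌋ = 26.
With m₀=0, d₀=1 and mₖ₊₁ = dₖaₖ − mₖ, dₖ₊₁ = (n − mₖ₊₁²)/dₖ, aₖ₊₁ = ⌊(a₀+mₖ₊₁)/dₖ₊₁⌋:
  k=1: m=26, d=2, a=26
  k=2: m=26, d=1, a=52
d=1 and a=2a₀=52 at k=2, so the next step gives (m, d) = (26, 2) again — its k=1 value — and the period has length 2.

[26; 26, 52]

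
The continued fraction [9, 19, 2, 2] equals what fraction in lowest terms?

878/97

Fold from the inside: start with 2/1.
  2 + 1/2 = 5/2
  19 + 2/5 = 97/5
  9 + 5/97 = 878/97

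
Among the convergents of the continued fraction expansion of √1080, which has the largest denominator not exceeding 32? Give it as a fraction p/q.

√1080 = [32; 1, 6, 3, 6, 1, 64, …] (period length 6).
Convergents:
  p_0/q_0 = 32/1
  p_1/q_1 = 33/1
  p_2/q_2 = 230/7
  p_3/q_3 = 723/22
  p_4/q_4 = 4568/139
q_3 = 22 ≤ 32 < 139 = q_4, so the answer is 723/22.

723/22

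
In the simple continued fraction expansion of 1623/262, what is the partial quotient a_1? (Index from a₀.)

5

1623 = 6·262 + 51   →  a_0 = 6
262 = 5·51 + 7   →  a_1 = 5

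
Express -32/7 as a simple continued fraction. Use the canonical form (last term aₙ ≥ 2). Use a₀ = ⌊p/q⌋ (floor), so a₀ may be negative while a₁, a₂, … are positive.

[-5; 2, 3]

-32 = -5·7 + 3
7 = 2·3 + 1
3 = 3·1 + 0  (stop)
So -32/7 = [-5; 2, 3].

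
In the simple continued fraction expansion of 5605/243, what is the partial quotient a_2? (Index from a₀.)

5605 = 23·243 + 16   →  a_0 = 23
243 = 15·16 + 3   →  a_1 = 15
16 = 5·3 + 1   →  a_2 = 5

5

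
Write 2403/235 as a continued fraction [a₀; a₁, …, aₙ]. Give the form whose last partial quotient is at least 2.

[10; 4, 2, 3, 3, 2]

2403 = 10×235 + 53
235 = 4×53 + 23
53 = 2×23 + 7
23 = 3×7 + 2
7 = 3×2 + 1
2 = 2×1 + 0  (stop)
So 2403/235 = [10; 4, 2, 3, 3, 2].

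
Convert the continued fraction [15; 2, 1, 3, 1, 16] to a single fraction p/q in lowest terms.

3609/235

Using pₖ = aₖpₖ₋₁ + pₖ₋₂ and qₖ = aₖqₖ₋₁ + qₖ₋₂:
  k=0: a=15, p=15, q=1
  k=1: a=2, p=31, q=2
  k=2: a=1, p=46, q=3
  k=3: a=3, p=169, q=11
  k=4: a=1, p=215, q=14
  k=5: a=16, p=3609, q=235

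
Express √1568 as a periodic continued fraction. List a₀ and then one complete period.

[39; 1, 1, 2, 19, 2, 1, 1, 78]

a₀ = ⌊√1568⌋ = 39.
With m₀=0, d₀=1 and mₖ₊₁ = dₖaₖ − mₖ, dₖ₊₁ = (n − mₖ₊₁²)/dₖ, aₖ₊₁ = ⌊(a₀+mₖ₊₁)/dₖ₊₁⌋:
  k=1: m=39, d=47, a=1
  k=2: m=8, d=32, a=1
  k=3: m=24, d=31, a=2
  k=4: m=38, d=4, a=19
  k=5: m=38, d=31, a=2
  k=6: m=24, d=32, a=1
  k=7: m=8, d=47, a=1
  k=8: m=39, d=1, a=78
d=1 and a=2a₀=78 at k=8, so the next step gives (m, d) = (39, 47) again — its k=1 value — and the period has length 8.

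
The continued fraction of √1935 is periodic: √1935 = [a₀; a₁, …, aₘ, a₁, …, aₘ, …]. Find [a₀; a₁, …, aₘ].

[43; 1, 86]

a₀ = ⌊√1935⌋ = 43.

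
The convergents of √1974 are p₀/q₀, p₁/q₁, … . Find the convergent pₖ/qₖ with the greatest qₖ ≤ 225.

√1974 = [44; 2, 3, 17, 2, 17, 3, 2, 88, …] (period length 8).
Convergents:
  p_0/q_0 = 44/1
  p_1/q_1 = 89/2
  p_2/q_2 = 311/7
  p_3/q_3 = 5376/121
  p_4/q_4 = 11063/249
q_3 = 121 ≤ 225 < 249 = q_4, so the answer is 5376/121.

5376/121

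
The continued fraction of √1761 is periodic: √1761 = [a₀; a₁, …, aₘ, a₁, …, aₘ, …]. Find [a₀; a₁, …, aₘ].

[41; 1, 26, 1, 82]

a₀ = ⌊√1761⌋ = 41.
With m₀=0, d₀=1 and mₖ₊₁ = dₖaₖ − mₖ, dₖ₊₁ = (n − mₖ₊₁²)/dₖ, aₖ₊₁ = ⌊(a₀+mₖ₊₁)/dₖ₊₁⌋:
  k=1: m=41, d=80, a=1
  k=2: m=39, d=3, a=26
  k=3: m=39, d=80, a=1
  k=4: m=41, d=1, a=82
d=1 and a=2a₀=82 at k=4, so the next step gives (m, d) = (41, 80) again — its k=1 value — and the period has length 4.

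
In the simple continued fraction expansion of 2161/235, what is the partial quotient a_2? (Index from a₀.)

9

2161 = 9·235 + 46   →  a_0 = 9
235 = 5·46 + 5   →  a_1 = 5
46 = 9·5 + 1   →  a_2 = 9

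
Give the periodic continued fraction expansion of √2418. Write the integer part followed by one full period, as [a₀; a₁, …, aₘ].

a₀ = ⌊√2418⌋ = 49.
With m₀=0, d₀=1 and mₖ₊₁ = dₖaₖ − mₖ, dₖ₊₁ = (n − mₖ₊₁²)/dₖ, aₖ₊₁ = ⌊(a₀+mₖ₊₁)/dₖ₊₁⌋:
  k=1: m=49, d=17, a=5
  k=2: m=36, d=66, a=1
  k=3: m=30, d=23, a=3
  k=4: m=39, d=39, a=2
  k=5: m=39, d=23, a=3
  k=6: m=30, d=66, a=1
  k=7: m=36, d=17, a=5
  k=8: m=49, d=1, a=98
d=1 and a=2a₀=98 at k=8, so the next step gives (m, d) = (49, 17) again — its k=1 value — and the period has length 8.

[49; 5, 1, 3, 2, 3, 1, 5, 98]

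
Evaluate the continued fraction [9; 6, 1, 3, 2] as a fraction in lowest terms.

Fold from the inside: start with 2/1.
  3 + 1/2 = 7/2
  1 + 2/7 = 9/7
  6 + 7/9 = 61/9
  9 + 9/61 = 558/61

558/61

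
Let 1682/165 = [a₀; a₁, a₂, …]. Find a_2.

6

1682 = 10·165 + 32   →  a_0 = 10
165 = 5·32 + 5   →  a_1 = 5
32 = 6·5 + 2   →  a_2 = 6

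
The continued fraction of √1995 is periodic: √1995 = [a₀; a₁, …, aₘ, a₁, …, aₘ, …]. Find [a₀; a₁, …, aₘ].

[44; 1, 1, 1, 88]

a₀ = ⌊√1995⌋ = 44.
With m₀=0, d₀=1 and mₖ₊₁ = dₖaₖ − mₖ, dₖ₊₁ = (n − mₖ₊₁²)/dₖ, aₖ₊₁ = ⌊(a₀+mₖ₊₁)/dₖ₊₁⌋:
  k=1: m=44, d=59, a=1
  k=2: m=15, d=30, a=1
  k=3: m=15, d=59, a=1
  k=4: m=44, d=1, a=88
d=1 and a=2a₀=88 at k=4, so the next step gives (m, d) = (44, 59) again — its k=1 value — and the period has length 4.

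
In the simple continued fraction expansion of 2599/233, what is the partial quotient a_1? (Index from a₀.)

6

2599 = 11·233 + 36   →  a_0 = 11
233 = 6·36 + 17   →  a_1 = 6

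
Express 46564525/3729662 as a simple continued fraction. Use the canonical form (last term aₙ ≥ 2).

46564525 = 12·3729662 + 1808581
3729662 = 2·1808581 + 112500
1808581 = 16·112500 + 8581
112500 = 13·8581 + 947
8581 = 9·947 + 58
947 = 16·58 + 19
58 = 3·19 + 1
19 = 19·1 + 0  (stop)
So 46564525/3729662 = [12; 2, 16, 13, 9, 16, 3, 19].

[12; 2, 16, 13, 9, 16, 3, 19]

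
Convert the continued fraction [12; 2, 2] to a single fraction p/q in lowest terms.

62/5

Fold from the inside: start with 2/1.
  2 + 1/2 = 5/2
  12 + 2/5 = 62/5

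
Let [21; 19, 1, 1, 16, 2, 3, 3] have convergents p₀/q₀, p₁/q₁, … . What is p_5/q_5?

27935/1327

Using pₖ = aₖpₖ₋₁ + pₖ₋₂, qₖ = aₖqₖ₋₁ + qₖ₋₂ (with p₋₁=1, p₋₂=0, q₋₁=0, q₋₂=1):
  k=0: a=21, p=21, q=1
  k=1: a=19, p=400, q=19
  k=2: a=1, p=421, q=20
  k=3: a=1, p=821, q=39
  k=4: a=16, p=13557, q=644
  k=5: a=2, p=27935, q=1327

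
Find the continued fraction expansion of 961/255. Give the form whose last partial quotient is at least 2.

961 = 3*255 + 196
255 = 1*196 + 59
196 = 3*59 + 19
59 = 3*19 + 2
19 = 9*2 + 1
2 = 2*1 + 0  (stop)
So 961/255 = [3; 1, 3, 3, 9, 2].

[3; 1, 3, 3, 9, 2]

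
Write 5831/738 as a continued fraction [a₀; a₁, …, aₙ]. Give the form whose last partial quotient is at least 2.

[7; 1, 9, 9, 8]

5831 = 7·738 + 665
738 = 1·665 + 73
665 = 9·73 + 8
73 = 9·8 + 1
8 = 8·1 + 0  (stop)
So 5831/738 = [7; 1, 9, 9, 8].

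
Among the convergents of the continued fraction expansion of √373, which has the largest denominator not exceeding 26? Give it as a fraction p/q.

309/16

√373 = [19; 3, 5, 5, 3, 38, …] (period length 5).
Convergents:
  p_0/q_0 = 19/1
  p_1/q_1 = 58/3
  p_2/q_2 = 309/16
  p_3/q_3 = 1603/83
q_2 = 16 ≤ 26 < 83 = q_3, so the answer is 309/16.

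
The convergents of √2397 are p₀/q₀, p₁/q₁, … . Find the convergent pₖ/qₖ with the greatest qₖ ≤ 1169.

√2397 = [48; 1, 23, 2, 23, 1, 96, …] (period length 6).
Convergents:
  p_0/q_0 = 48/1
  p_1/q_1 = 49/1
  p_2/q_2 = 1175/24
  p_3/q_3 = 2399/49
  p_4/q_4 = 56352/1151
  p_5/q_5 = 58751/1200
q_4 = 1151 ≤ 1169 < 1200 = q_5, so the answer is 56352/1151.

56352/1151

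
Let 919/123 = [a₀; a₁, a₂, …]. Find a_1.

919 = 7·123 + 58   →  a_0 = 7
123 = 2·58 + 7   →  a_1 = 2

2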